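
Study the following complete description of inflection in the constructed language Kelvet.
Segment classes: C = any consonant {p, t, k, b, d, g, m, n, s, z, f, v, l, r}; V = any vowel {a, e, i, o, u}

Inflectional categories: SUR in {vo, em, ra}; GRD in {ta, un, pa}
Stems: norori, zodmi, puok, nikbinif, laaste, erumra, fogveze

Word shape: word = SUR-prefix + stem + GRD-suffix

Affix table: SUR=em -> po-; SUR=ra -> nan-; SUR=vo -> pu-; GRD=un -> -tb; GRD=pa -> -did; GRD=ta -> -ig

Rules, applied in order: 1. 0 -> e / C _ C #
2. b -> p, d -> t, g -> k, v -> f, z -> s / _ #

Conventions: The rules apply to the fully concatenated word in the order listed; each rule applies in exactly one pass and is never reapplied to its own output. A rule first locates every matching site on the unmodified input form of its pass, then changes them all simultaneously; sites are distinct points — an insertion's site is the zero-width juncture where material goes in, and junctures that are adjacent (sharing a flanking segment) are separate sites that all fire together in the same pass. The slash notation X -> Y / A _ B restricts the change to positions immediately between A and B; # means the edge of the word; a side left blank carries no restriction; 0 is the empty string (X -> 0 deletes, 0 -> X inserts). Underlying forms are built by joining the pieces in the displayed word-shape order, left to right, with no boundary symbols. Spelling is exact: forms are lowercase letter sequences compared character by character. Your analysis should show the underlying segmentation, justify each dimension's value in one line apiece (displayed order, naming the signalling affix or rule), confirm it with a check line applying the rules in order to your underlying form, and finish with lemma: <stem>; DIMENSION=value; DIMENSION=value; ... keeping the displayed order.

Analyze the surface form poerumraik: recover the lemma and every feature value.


underlying: po-erumra-ig
SUR=em - signalled by the affix po-
GRD=ta - signalled by the affix -ig
check: poerumraig -> poerumraig -> poerumraik
lemma: erumra; SUR=em; GRD=ta


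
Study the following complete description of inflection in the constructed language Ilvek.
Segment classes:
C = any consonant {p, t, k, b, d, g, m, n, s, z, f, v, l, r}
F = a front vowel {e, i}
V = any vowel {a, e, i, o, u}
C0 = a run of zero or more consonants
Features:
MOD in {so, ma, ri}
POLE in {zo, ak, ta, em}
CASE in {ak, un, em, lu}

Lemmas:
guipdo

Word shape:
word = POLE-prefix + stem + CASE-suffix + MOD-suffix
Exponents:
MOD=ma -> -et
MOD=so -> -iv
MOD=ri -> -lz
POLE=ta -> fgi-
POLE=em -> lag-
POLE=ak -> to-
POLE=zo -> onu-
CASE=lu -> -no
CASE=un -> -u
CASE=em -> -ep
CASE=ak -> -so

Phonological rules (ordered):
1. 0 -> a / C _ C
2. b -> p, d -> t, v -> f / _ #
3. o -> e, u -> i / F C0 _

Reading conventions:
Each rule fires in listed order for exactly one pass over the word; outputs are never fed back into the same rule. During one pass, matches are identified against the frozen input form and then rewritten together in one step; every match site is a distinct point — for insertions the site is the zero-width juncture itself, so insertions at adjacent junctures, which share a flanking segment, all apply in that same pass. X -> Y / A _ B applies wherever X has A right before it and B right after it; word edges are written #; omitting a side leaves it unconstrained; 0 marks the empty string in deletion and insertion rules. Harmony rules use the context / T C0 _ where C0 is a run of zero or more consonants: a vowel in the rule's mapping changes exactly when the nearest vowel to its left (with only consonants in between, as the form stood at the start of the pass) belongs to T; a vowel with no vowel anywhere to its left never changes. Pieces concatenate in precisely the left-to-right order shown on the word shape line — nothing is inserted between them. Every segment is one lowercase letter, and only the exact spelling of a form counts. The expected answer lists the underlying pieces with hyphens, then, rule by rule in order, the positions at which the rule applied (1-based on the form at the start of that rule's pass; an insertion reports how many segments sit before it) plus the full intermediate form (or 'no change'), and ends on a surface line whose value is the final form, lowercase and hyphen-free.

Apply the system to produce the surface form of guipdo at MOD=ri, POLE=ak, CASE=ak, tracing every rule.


underlying: to-guipdo-so-lz
1. 0 -> a / C _ C: inserts after position(s) 6, 11: toguipadosolaz
2. b -> p, d -> t, v -> f / _ #: no change
3. o -> e, u -> i / F C0 _: no change
surface: toguipadosolaz


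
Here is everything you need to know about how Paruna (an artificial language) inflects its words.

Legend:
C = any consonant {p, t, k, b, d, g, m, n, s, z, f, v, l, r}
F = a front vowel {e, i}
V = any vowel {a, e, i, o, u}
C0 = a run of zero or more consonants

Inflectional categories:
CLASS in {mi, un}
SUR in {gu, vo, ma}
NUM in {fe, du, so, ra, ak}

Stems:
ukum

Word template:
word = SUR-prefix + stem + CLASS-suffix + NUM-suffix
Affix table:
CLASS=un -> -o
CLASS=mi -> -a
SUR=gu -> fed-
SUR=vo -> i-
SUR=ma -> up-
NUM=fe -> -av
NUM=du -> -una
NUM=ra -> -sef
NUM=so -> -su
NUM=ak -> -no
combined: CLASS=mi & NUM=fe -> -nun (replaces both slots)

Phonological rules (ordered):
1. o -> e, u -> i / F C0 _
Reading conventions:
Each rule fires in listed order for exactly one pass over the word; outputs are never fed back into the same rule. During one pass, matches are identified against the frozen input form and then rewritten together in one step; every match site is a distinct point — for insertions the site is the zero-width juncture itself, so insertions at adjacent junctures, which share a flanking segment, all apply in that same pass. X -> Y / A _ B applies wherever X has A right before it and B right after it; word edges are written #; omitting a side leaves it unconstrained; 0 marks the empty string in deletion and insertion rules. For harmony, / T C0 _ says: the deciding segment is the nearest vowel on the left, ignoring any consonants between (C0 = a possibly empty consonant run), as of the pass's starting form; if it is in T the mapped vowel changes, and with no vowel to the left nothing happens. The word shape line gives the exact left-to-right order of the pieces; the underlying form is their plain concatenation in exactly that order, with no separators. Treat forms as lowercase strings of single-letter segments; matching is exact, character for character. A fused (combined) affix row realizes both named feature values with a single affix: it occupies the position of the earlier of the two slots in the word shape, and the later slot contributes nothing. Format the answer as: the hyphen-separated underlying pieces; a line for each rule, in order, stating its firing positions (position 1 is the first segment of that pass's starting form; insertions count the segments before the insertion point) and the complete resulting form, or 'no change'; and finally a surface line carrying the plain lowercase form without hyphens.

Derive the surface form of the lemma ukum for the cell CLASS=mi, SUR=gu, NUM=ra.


underlying: fed-ukum-a-sef
1. o -> e, u -> i / F C0 _: fires at position(s) 4: fedikumasef
surface: fedikumasef


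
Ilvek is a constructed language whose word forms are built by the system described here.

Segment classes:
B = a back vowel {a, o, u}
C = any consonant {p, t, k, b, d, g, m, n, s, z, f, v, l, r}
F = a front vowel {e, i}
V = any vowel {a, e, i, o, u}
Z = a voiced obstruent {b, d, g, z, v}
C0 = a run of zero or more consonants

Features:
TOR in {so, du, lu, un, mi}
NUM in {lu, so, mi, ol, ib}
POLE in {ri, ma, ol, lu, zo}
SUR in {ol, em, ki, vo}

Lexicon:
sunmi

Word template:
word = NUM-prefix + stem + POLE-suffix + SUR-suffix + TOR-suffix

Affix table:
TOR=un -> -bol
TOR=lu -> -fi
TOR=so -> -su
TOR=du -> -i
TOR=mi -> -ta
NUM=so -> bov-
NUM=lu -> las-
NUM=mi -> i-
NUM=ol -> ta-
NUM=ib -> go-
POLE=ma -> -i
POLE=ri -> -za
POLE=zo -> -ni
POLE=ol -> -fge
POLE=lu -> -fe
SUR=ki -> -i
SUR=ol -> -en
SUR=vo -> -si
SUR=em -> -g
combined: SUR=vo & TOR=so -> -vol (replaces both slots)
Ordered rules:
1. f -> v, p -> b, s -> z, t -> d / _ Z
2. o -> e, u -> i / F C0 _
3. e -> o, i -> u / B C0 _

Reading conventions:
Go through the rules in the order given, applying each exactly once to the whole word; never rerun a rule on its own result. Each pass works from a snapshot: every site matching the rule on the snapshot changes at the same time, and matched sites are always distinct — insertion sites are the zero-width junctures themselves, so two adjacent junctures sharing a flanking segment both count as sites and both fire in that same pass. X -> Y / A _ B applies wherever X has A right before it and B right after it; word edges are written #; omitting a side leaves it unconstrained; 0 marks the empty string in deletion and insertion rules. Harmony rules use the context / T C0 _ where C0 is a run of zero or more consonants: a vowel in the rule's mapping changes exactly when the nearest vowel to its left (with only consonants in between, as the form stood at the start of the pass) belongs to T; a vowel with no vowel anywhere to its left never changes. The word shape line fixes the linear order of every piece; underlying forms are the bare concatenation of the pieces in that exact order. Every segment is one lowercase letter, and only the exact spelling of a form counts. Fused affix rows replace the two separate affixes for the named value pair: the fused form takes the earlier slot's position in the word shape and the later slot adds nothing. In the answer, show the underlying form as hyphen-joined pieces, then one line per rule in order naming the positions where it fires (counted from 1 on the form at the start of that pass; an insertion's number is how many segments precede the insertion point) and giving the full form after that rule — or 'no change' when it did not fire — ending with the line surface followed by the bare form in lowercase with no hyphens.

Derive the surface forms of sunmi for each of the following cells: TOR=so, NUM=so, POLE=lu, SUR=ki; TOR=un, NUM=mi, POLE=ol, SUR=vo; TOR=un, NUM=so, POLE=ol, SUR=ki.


cell TOR=so, NUM=so, POLE=lu, SUR=ki:
underlying: bov-sunmi-fe-i-su
1. f -> v, p -> b, s -> z, t -> d / _ Z: no change
2. o -> e, u -> i / F C0 _: fires at position(s) 13: bovsunmifeisi
3. e -> o, i -> u / B C0 _: fires at position(s) 8: bovsunmufeisi
surface: bovsunmufeisi

cell TOR=un, NUM=mi, POLE=ol, SUR=vo:
underlying: i-sunmi-fge-si-bol
1. f -> v, p -> b, s -> z, t -> d / _ Z: fires at position(s) 7: isunmivgesibol
2. o -> e, u -> i / F C0 _: fires at position(s) 3, 13: isinmivgesibel
3. e -> o, i -> u / B C0 _: no change
surface: isinmivgesibel

cell TOR=un, NUM=so, POLE=ol, SUR=ki:
underlying: bov-sunmi-fge-i-bol
1. f -> v, p -> b, s -> z, t -> d / _ Z: fires at position(s) 9: bovsunmivgeibol
2. o -> e, u -> i / F C0 _: fires at position(s) 14: bovsunmivgeibel
3. e -> o, i -> u / B C0 _: fires at position(s) 8: bovsunmuvgeibel
surface: bovsunmuvgeibel


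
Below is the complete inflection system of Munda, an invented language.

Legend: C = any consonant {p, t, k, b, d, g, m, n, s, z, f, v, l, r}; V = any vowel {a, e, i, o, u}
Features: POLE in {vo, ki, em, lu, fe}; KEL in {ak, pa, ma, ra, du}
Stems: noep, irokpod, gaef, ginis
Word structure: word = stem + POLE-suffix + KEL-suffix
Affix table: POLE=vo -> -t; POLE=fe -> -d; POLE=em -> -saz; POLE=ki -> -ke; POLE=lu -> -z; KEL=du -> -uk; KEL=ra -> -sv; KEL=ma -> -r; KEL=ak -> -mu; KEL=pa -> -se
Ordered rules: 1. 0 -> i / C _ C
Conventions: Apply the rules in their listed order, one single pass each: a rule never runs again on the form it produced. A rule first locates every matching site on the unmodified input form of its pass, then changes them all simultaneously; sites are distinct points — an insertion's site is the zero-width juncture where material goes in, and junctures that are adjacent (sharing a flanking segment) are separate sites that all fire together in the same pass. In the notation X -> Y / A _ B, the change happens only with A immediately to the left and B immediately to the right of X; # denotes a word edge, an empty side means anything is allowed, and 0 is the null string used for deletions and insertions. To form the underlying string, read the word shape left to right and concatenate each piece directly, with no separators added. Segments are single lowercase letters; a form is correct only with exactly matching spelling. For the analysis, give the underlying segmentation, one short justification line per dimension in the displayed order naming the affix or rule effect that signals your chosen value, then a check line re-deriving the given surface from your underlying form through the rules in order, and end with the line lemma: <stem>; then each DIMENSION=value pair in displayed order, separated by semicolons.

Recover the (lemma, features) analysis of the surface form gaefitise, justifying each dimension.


underlying: gaef-t-se
POLE=vo - signalled by the affix -t
KEL=pa - signalled by the affix -se
check: gaeftse -> gaefitise
lemma: gaef; POLE=vo; KEL=pa


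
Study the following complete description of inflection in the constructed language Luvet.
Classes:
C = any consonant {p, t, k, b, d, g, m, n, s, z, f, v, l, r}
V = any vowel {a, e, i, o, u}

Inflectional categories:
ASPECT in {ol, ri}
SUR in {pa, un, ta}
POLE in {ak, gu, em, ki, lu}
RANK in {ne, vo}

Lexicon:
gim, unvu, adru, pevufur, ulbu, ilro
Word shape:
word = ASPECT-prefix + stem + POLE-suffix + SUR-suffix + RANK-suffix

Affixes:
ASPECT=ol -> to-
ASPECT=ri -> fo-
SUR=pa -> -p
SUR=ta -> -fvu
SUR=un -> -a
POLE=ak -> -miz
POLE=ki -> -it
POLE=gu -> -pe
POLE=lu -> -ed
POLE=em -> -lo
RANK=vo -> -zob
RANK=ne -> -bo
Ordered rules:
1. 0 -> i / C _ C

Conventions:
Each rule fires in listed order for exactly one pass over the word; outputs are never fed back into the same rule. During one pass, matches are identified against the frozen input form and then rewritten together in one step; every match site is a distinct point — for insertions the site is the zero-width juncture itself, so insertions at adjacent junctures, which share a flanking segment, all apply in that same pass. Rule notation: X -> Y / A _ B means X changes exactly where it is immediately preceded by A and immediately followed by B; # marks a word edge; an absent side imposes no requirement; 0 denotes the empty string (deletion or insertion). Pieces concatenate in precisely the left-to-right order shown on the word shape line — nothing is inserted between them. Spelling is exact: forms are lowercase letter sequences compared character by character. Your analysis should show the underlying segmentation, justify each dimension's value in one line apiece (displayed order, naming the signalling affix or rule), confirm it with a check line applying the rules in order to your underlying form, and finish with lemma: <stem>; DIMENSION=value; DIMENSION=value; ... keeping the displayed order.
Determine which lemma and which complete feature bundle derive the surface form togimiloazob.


underlying: to-gim-lo-a-zob
ASPECT=ol - signalled by the affix to-
SUR=un - signalled by the affix -a
POLE=em - signalled by the affix -lo
RANK=vo - signalled by the affix -zob
check: togimloazob -> togimiloazob
lemma: gim; ASPECT=ol; SUR=un; POLE=em; RANK=vo


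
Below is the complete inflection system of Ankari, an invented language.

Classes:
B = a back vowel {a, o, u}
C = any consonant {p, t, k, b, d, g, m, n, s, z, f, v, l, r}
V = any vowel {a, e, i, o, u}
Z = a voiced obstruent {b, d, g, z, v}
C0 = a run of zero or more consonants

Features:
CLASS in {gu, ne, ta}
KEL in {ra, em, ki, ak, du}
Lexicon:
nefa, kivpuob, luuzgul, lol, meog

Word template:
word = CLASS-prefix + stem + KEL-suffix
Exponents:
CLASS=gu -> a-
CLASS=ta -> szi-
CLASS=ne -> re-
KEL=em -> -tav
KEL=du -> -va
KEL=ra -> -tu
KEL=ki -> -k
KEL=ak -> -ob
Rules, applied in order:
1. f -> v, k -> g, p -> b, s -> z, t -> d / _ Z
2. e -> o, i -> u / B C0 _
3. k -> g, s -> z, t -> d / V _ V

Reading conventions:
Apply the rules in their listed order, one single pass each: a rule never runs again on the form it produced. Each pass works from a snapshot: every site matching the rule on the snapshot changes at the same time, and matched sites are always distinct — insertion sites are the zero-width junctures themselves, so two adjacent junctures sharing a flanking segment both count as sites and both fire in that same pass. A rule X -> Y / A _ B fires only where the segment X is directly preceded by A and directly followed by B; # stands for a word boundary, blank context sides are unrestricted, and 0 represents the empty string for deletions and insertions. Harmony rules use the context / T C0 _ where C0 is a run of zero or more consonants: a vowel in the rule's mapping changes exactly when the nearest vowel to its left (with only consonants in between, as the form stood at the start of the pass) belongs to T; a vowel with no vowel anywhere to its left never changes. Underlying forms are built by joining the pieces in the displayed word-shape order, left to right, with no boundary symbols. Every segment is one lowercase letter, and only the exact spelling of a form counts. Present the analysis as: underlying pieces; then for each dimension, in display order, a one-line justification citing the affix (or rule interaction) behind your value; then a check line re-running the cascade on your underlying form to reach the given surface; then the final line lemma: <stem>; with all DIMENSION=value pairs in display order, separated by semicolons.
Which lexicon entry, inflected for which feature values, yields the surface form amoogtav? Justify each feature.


underlying: a-meog-tav
CLASS=gu - signalled by the affix a-
KEL=em - signalled by the affix -tav
check: ameogtav -> ameogtav -> amoogtav -> amoogtav
lemma: meog; CLASS=gu; KEL=em


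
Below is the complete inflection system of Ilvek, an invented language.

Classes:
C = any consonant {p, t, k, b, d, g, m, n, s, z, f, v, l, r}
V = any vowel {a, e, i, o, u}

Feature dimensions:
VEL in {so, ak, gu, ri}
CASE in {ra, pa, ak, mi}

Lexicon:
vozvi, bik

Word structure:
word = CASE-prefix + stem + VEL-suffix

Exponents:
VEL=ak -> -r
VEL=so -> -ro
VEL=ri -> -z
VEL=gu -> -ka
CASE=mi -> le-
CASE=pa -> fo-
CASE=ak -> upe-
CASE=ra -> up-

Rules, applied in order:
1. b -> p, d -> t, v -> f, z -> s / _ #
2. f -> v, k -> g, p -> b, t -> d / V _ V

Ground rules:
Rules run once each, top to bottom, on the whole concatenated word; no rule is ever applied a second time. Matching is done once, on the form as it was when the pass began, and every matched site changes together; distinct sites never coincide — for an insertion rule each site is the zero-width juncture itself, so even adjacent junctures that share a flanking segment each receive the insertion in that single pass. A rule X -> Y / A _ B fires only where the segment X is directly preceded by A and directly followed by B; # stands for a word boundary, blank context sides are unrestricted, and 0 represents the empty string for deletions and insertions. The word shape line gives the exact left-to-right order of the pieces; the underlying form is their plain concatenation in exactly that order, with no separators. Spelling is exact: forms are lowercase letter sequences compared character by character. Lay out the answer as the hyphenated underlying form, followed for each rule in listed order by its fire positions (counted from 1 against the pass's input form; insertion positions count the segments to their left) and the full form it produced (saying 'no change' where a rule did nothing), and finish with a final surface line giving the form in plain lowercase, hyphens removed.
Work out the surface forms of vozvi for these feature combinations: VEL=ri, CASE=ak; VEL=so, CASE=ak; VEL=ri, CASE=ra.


cell VEL=ri, CASE=ak:
underlying: upe-vozvi-z
1. b -> p, d -> t, v -> f, z -> s / _ #: fires at position(s) 9: upevozvis
2. f -> v, k -> g, p -> b, t -> d / V _ V: fires at position(s) 2: ubevozvis
surface: ubevozvis

cell VEL=so, CASE=ak:
underlying: upe-vozvi-ro
1. b -> p, d -> t, v -> f, z -> s / _ #: no change
2. f -> v, k -> g, p -> b, t -> d / V _ V: fires at position(s) 2: ubevozviro
surface: ubevozviro

cell VEL=ri, CASE=ra:
underlying: up-vozvi-z
1. b -> p, d -> t, v -> f, z -> s / _ #: fires at position(s) 8: upvozvis
2. f -> v, k -> g, p -> b, t -> d / V _ V: no change
surface: upvozvis


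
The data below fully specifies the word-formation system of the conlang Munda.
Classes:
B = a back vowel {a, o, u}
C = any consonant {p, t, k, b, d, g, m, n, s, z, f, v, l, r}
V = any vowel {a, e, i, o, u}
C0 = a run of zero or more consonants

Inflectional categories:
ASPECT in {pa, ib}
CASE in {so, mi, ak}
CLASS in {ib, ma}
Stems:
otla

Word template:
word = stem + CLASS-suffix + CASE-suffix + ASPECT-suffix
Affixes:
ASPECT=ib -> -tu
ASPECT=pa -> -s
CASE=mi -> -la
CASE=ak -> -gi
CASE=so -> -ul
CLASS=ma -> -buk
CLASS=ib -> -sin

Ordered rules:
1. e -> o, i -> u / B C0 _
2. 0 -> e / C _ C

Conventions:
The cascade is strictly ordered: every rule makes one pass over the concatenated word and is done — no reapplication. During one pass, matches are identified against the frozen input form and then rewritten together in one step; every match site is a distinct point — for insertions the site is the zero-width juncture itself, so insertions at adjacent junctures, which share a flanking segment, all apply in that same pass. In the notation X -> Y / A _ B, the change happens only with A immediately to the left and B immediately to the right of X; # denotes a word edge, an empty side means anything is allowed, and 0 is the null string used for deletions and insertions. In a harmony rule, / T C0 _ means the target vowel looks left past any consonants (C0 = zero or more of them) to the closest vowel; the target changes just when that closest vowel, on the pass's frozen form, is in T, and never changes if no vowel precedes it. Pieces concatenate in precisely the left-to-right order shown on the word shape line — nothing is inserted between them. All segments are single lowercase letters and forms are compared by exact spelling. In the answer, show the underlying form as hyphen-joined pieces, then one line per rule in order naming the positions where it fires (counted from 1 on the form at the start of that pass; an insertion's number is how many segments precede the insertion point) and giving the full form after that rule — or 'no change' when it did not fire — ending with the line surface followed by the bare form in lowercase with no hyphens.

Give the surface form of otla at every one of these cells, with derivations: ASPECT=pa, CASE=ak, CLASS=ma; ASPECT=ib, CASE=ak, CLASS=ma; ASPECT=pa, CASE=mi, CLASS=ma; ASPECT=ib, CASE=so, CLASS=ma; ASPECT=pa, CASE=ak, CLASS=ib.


cell ASPECT=pa, CASE=ak, CLASS=ma:
underlying: otla-buk-gi-s
1. e -> o, i -> u / B C0 _: fires at position(s) 9: otlabukgus
2. 0 -> e / C _ C: inserts after position(s) 2, 7: otelabukegus
surface: otelabukegus

cell ASPECT=ib, CASE=ak, CLASS=ma:
underlying: otla-buk-gi-tu
1. e -> o, i -> u / B C0 _: fires at position(s) 9: otlabukgutu
2. 0 -> e / C _ C: inserts after position(s) 2, 7: otelabukegutu
surface: otelabukegutu

cell ASPECT=pa, CASE=mi, CLASS=ma:
underlying: otla-buk-la-s
1. e -> o, i -> u / B C0 _: no change
2. 0 -> e / C _ C: inserts after position(s) 2, 7: otelabukelas
surface: otelabukelas

cell ASPECT=ib, CASE=so, CLASS=ma:
underlying: otla-buk-ul-tu
1. e -> o, i -> u / B C0 _: no change
2. 0 -> e / C _ C: inserts after position(s) 2, 9: otelabukuletu
surface: otelabukuletu

cell ASPECT=pa, CASE=ak, CLASS=ib:
underlying: otla-sin-gi-s
1. e -> o, i -> u / B C0 _: fires at position(s) 6: otlasungis
2. 0 -> e / C _ C: inserts after position(s) 2, 7: otelasunegis
surface: otelasunegis


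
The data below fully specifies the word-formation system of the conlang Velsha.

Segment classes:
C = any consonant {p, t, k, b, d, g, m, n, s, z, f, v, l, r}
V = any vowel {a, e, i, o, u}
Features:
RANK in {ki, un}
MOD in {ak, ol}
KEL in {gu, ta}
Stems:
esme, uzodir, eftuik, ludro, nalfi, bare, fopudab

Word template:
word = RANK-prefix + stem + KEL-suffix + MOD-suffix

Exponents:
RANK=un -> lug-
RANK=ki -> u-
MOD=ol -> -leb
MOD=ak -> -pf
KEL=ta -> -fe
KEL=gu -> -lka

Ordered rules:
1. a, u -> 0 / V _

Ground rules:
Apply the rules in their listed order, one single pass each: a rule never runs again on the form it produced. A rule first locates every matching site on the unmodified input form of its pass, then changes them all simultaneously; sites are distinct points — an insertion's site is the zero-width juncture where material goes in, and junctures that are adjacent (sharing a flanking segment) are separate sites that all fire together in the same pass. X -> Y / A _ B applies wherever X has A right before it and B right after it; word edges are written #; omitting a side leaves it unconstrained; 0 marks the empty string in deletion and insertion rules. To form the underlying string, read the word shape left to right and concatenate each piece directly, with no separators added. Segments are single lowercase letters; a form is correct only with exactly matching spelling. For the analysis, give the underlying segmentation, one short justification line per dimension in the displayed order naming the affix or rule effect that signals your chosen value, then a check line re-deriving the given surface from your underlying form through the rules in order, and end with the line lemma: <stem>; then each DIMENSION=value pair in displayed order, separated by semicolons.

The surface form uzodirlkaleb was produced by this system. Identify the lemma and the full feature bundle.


underlying: u-uzodir-lka-leb
RANK=ki - signalled by the affix u-
MOD=ol - signalled by the affix -leb
KEL=gu - signalled by the affix -lka
check: uuzodirlkaleb -> uzodirlkaleb
lemma: uzodir; RANK=ki; MOD=ol; KEL=gu


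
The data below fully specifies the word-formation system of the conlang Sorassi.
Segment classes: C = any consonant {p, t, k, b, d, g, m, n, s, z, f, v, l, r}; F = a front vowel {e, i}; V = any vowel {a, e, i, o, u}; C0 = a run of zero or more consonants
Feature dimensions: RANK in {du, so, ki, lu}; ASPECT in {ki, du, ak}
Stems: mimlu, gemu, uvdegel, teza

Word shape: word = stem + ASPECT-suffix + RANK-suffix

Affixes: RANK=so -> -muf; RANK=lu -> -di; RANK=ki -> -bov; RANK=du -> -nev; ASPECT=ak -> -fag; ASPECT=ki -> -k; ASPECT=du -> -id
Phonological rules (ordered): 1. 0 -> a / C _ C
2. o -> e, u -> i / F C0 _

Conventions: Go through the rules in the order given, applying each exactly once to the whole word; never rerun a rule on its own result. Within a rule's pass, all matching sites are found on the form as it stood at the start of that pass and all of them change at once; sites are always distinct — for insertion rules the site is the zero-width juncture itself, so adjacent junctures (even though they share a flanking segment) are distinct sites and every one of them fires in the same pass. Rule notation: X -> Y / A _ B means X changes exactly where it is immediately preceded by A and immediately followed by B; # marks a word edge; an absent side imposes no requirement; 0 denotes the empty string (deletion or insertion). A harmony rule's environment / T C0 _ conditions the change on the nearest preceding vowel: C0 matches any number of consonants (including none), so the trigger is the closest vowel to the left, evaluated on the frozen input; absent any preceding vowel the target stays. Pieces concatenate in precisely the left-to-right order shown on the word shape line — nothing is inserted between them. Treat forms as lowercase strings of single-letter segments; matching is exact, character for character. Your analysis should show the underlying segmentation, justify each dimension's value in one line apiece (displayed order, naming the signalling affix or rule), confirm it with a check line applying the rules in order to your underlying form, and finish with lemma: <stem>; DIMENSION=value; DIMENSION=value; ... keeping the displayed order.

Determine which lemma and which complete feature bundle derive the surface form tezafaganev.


underlying: teza-fag-nev
RANK=du - signalled by the affix -nev
ASPECT=ak - signalled by the affix -fag
check: tezafagnev -> tezafaganev -> tezafaganev
lemma: teza; RANK=du; ASPECT=ak


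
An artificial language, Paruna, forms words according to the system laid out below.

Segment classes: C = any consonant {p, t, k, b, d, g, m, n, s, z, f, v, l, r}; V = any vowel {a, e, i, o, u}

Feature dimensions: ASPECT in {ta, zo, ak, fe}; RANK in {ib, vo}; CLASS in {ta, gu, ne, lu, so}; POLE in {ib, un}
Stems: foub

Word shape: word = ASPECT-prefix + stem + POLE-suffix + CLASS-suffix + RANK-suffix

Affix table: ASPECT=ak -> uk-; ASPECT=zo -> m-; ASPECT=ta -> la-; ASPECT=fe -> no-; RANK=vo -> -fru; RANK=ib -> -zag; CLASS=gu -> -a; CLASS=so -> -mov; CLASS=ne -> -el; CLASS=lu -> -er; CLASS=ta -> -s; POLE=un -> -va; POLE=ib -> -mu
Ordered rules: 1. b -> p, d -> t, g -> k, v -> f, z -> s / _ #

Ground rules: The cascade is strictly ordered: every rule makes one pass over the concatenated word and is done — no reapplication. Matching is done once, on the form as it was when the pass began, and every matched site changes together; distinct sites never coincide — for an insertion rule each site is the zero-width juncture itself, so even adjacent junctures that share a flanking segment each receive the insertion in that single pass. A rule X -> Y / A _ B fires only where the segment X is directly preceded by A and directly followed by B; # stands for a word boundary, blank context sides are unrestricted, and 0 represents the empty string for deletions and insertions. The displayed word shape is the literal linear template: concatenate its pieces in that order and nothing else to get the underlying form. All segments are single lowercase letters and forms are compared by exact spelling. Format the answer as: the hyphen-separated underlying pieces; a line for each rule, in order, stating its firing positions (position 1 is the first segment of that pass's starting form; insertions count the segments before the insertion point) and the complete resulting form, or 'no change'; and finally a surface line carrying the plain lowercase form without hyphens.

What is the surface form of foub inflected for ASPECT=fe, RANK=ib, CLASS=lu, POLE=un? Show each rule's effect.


underlying: no-foub-va-er-zag
1. b -> p, d -> t, g -> k, v -> f, z -> s / _ #: fires at position(s) 13: nofoubvaerzak
surface: nofoubvaerzak


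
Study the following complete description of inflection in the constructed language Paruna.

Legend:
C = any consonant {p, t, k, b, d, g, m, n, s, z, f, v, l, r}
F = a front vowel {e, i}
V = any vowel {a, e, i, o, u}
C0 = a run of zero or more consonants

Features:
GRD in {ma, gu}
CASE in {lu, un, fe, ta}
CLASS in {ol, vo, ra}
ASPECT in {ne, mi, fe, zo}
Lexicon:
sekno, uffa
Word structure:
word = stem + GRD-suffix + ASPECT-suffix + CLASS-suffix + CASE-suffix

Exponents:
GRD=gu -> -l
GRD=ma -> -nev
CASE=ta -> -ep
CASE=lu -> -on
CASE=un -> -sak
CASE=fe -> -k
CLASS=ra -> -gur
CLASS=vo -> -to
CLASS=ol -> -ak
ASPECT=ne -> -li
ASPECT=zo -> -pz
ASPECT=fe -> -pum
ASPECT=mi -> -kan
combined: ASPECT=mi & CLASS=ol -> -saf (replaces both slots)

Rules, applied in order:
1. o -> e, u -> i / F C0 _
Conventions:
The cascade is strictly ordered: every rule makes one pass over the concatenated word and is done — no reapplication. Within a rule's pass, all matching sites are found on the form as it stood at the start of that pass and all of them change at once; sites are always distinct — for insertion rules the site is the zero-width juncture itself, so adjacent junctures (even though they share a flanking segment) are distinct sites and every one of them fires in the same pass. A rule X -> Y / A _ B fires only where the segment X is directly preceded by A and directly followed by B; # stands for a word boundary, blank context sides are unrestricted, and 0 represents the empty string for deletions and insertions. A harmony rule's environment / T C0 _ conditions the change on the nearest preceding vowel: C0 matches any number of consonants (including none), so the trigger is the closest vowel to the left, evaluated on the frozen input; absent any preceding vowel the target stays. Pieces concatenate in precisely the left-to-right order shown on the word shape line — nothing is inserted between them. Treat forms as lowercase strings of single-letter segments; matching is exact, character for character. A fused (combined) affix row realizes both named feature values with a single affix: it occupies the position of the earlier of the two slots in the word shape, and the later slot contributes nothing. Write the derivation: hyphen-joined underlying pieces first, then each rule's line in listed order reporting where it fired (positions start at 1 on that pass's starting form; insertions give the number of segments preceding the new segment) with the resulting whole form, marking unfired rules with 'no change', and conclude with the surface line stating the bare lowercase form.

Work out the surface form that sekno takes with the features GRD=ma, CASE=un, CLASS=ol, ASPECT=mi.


underlying: sekno-nev-saf-sak
1. o -> e, u -> i / F C0 _: fires at position(s) 5: seknenevsafsak
surface: seknenevsafsak


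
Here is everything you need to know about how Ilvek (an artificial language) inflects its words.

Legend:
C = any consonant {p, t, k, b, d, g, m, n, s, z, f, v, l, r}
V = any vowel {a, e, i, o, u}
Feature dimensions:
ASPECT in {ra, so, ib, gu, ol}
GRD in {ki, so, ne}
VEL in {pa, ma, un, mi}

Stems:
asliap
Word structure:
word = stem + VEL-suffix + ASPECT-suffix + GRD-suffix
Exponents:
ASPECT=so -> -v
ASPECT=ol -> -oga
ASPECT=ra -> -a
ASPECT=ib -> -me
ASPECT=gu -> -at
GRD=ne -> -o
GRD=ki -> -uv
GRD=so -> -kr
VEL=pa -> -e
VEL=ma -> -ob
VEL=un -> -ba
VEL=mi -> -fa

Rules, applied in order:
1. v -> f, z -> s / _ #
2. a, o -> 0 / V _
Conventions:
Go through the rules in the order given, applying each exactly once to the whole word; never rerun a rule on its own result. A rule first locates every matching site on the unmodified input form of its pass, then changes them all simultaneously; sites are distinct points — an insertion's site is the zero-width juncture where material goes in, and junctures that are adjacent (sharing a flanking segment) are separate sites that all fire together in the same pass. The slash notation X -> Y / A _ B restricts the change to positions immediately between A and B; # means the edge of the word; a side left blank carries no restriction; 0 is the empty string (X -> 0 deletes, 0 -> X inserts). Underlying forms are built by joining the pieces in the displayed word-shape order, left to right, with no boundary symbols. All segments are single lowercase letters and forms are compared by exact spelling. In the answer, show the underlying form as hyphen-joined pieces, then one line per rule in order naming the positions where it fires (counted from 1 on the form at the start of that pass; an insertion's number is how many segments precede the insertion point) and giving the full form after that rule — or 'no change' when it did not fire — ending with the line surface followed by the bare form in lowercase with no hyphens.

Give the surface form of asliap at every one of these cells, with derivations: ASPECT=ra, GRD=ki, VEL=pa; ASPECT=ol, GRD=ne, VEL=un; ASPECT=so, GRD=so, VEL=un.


cell ASPECT=ra, GRD=ki, VEL=pa:
underlying: asliap-e-a-uv
1. v -> f, z -> s / _ #: fires at position(s) 10: asliapeauf
2. a, o -> 0 / V _: fires at position(s) 5, 8: aslipeuf
surface: aslipeuf

cell ASPECT=ol, GRD=ne, VEL=un:
underlying: asliap-ba-oga-o
1. v -> f, z -> s / _ #: no change
2. a, o -> 0 / V _: fires at position(s) 5, 9, 12: aslipbaga
surface: aslipbaga

cell ASPECT=so, GRD=so, VEL=un:
underlying: asliap-ba-v-kr
1. v -> f, z -> s / _ #: no change
2. a, o -> 0 / V _: fires at position(s) 5: aslipbavkr
surface: aslipbavkr


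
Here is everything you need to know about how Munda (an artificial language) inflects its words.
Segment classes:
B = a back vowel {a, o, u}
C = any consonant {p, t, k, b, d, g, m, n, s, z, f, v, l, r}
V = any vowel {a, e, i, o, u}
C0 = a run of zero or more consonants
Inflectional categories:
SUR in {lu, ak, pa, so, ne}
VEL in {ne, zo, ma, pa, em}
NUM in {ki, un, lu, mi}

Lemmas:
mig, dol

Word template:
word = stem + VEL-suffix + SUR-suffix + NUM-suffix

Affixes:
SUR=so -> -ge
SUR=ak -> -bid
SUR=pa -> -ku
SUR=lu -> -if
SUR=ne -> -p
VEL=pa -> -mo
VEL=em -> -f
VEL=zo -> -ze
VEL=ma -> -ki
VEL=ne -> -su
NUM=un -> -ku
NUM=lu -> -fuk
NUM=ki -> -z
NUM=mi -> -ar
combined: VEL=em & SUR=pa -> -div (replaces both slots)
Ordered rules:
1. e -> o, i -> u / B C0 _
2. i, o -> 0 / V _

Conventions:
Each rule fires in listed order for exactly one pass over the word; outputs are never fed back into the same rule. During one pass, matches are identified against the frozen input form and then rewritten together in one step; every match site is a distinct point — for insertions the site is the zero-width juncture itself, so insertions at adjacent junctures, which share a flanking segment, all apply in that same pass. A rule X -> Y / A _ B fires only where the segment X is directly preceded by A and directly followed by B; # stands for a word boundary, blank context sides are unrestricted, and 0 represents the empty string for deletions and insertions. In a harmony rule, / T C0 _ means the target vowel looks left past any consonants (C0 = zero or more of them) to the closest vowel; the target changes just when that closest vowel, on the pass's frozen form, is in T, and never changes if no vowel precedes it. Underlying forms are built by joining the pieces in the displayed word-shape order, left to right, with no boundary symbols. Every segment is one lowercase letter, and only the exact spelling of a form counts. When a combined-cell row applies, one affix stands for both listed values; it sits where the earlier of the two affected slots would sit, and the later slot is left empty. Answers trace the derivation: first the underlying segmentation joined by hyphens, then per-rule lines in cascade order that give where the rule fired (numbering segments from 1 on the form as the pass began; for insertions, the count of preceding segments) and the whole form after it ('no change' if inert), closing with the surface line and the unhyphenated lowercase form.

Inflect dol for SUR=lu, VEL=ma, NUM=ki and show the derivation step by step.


underlying: dol-ki-if-z
1. e -> o, i -> u / B C0 _: fires at position(s) 5: dolkuifz
2. i, o -> 0 / V _: fires at position(s) 6: dolkufz
surface: dolkufz


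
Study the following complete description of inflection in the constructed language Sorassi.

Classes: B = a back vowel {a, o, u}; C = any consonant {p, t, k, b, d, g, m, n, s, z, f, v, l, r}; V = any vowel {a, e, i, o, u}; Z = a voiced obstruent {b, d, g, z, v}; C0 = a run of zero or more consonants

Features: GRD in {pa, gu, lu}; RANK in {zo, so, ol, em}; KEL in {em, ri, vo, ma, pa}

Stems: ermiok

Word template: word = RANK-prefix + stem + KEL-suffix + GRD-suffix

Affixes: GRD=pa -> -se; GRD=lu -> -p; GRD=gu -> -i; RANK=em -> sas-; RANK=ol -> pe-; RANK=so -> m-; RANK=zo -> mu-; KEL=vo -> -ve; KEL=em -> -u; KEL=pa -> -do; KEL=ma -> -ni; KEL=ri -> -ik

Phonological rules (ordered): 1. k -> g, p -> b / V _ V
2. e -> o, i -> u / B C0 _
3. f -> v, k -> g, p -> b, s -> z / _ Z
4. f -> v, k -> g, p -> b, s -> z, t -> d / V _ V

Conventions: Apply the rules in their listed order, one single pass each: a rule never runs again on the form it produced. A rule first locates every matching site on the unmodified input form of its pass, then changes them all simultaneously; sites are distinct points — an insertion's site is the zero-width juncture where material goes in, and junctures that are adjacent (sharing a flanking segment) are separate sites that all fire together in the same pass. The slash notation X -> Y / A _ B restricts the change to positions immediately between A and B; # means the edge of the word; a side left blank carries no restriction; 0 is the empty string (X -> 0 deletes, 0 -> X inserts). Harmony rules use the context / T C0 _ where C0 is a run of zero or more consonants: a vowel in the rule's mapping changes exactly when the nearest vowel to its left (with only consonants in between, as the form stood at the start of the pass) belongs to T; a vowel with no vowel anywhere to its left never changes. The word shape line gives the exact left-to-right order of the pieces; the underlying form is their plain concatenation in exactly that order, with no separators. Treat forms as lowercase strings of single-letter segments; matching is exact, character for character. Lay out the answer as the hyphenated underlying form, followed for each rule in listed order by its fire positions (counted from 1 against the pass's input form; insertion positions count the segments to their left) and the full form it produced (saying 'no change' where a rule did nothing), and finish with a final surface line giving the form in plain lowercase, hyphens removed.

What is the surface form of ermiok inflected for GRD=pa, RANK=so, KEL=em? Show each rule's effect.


underlying: m-ermiok-u-se
1. k -> g, p -> b / V _ V: fires at position(s) 7: mermioguse
2. e -> o, i -> u / B C0 _: fires at position(s) 10: mermioguso
3. f -> v, k -> g, p -> b, s -> z / _ Z: no change
4. f -> v, k -> g, p -> b, s -> z, t -> d / V _ V: fires at position(s) 9: mermioguzo
surface: mermioguzo
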